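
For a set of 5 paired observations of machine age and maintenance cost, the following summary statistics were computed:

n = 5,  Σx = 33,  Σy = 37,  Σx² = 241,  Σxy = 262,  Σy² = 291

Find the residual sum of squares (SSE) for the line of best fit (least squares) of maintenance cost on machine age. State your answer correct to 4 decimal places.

3.5431

Sxx = Σx² − (Σx)²/n = 241 − 217.8 = 23.2
Sxy = Σxy − (Σx)(Σy)/n = 262 − 244.2 = 17.8
Syy = Σy² − (Σy)²/n = 291 − 273.8 = 17.2
b = Sxy/Sxx = 17.8/23.2 = 0.767241
SSE = Syy − b·Sxy = 17.2 − 0.767241·17.8 = 3.543103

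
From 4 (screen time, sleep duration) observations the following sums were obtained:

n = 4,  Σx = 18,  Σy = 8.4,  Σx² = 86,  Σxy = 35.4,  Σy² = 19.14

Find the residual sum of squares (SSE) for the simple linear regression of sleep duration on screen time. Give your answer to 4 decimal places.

0.3480

Sxx = Σx² − (Σx)²/n = 86 − 81 = 5
Sxy = Σxy − (Σx)(Σy)/n = 35.4 − 37.8 = -2.4
Syy = Σy² − (Σy)²/n = 19.14 − 17.64 = 1.5
b = Sxy/Sxx = -2.4/5 = -0.48
SSE = Syy − b·Sxy = 1.5 − (-0.48)·(-2.4) = 0.348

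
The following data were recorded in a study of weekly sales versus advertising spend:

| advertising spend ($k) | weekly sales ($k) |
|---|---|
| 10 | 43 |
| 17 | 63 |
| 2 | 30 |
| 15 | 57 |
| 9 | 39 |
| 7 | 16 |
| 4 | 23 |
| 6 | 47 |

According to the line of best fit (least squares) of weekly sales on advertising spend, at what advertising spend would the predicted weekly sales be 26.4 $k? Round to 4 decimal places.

3.4299

n = 8, Σx = 70, Σy = 318, Σxy = 3253, Σx² = 800
Sxx = Σx² − (Σx)²/n = 800 − 612.5 = 187.5
Sxy = Σxy − (Σx)(Σy)/n = 3253 − 2782.5 = 470.5
b = Sxy/Sxx = 470.5/187.5 = 2.509333
a = ȳ − b·x̄ = 39.75 − 2.509333·8.75 = 17.793333
Set a + b·x = 26.4: x = (26.4 − 17.793333) / 2.509333 = 3.429862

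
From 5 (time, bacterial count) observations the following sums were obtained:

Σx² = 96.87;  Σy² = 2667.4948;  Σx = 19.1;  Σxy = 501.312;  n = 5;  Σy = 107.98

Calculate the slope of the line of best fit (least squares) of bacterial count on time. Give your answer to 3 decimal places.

3.715

Sxx = Σx² − (Σx)²/n = 96.87 − 72.962 = 23.908
Sxy = Σxy − (Σx)(Σy)/n = 501.312 − 412.4836 = 88.8284
b = Sxy/Sxx = 88.8284/23.908 = 3.715426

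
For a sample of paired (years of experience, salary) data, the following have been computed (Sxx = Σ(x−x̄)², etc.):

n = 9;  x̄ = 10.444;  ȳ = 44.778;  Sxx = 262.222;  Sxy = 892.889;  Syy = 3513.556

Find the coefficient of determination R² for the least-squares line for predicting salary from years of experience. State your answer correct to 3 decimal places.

0.865

R² = Sxy²/(Sxx·Syy) = (892.889)²/(262.222·3513.556) = 0.865324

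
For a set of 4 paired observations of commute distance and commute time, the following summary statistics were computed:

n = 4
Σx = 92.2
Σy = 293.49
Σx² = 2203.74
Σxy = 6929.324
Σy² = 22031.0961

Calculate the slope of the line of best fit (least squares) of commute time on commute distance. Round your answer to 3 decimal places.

Sxx = Σx² − (Σx)²/n = 2203.74 − 2125.21 = 78.53
Sxy = Σxy − (Σx)(Σy)/n = 6929.324 − 6764.9445 = 164.3795
b = Sxy/Sxx = 164.3795/78.53 = 2.093206

2.093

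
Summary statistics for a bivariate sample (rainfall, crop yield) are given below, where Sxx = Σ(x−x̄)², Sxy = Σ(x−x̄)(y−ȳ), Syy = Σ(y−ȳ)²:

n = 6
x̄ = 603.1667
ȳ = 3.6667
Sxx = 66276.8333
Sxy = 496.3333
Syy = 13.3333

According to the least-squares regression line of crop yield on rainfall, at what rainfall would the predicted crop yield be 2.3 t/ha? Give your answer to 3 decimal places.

420.667

b = Sxy/Sxx = 496.3333/66276.8333 = 0.007489
a = ȳ − b·x̄ = 3.6667 − 0.007489·603.1667 = -0.850289
Set a + b·x = 2.3: x = (2.3 − (-0.850289)) / 0.007489 = 420.667262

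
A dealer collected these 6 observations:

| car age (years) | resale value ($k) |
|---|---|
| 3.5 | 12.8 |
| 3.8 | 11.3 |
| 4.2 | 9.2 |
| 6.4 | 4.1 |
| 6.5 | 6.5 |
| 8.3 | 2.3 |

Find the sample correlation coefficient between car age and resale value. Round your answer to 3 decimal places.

n = 6, Σx = 32.7, Σy = 46.2, Σxy = 213.96, Σx² = 196.43, Σy² = 440.52
Sxx = Σx² − (Σx)²/n = 196.43 − 178.215 = 18.215
Sxy = Σxy − (Σx)(Σy)/n = 213.96 − 251.79 = -37.83
Syy = Σy² − (Σy)²/n = 440.52 − 355.74 = 84.78
r = Sxy/√(Sxx·Syy) = -37.83/√(1544.2677) = -37.83/39.297172 = -0.962665

-0.963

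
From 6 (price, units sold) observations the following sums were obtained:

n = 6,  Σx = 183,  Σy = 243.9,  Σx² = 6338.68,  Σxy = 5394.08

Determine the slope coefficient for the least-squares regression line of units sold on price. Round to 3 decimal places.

Sxx = Σx² − (Σx)²/n = 6338.68 − 5581.5 = 757.18
Sxy = Σxy − (Σx)(Σy)/n = 5394.08 − 7438.95 = -2044.87
b = Sxy/Sxx = -2044.87/757.18 = -2.700639

-2.701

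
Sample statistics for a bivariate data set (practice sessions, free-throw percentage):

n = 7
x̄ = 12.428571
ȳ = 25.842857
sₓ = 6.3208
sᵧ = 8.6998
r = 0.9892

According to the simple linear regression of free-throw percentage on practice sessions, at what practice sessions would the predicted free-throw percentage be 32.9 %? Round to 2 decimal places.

b = r · sᵧ/sₓ = 0.9892 · 8.6998/6.3208 = 1.361512
a = ȳ − b·x̄ = 25.842857 − 1.361512·12.428571 = 8.921214
Set a + b·x = 32.9: x = (32.9 − 8.921214) / 1.361512 = 17.611886

17.61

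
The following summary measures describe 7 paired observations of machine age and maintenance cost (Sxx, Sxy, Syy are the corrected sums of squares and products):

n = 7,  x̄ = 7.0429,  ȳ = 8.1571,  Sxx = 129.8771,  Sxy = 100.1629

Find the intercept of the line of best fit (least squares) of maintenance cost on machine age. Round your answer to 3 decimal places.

2.726

b = Sxy/Sxx = 100.1629/129.8771 = 0.771213
a = ȳ − b·x̄ = 8.1571 − 0.771213·7.0429 = 2.725524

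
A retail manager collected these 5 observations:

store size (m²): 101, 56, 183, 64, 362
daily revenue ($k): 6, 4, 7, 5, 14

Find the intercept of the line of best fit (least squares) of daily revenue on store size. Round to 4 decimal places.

n = 5, Σx = 766, Σy = 36, Σxy = 7499, Σx² = 181966
Sxx = Σx² − (Σx)²/n = 181966 − 117351.2 = 64614.8
Sxy = Σxy − (Σx)(Σy)/n = 7499 − 5515.2 = 1983.8
b = Sxy/Sxx = 1983.8/64614.8 = 0.030702
a = ȳ − b·x̄ = 7.2 − 0.030702·153.2 = 2.496462

2.4965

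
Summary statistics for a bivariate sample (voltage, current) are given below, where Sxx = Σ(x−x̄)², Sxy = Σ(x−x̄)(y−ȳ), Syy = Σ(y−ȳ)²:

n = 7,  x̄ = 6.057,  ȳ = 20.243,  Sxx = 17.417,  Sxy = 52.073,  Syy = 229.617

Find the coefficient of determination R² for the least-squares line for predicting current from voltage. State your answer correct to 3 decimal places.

R² = Sxy²/(Sxx·Syy) = (52.073)²/(17.417·229.617) = 0.678028

0.678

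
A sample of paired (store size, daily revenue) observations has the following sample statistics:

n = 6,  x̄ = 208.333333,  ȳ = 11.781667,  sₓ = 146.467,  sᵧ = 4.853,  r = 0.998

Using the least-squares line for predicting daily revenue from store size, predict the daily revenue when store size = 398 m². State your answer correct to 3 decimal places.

18.053

b = r · sᵧ/sₓ = 0.998 · 4.853/146.467 = 0.033067
a = ȳ − b·x̄ = 11.781667 − 0.033067·208.333333 = 4.892610
ŷ(398) = a + b·398 = 4.892610 + 0.033067·398 = 18.053465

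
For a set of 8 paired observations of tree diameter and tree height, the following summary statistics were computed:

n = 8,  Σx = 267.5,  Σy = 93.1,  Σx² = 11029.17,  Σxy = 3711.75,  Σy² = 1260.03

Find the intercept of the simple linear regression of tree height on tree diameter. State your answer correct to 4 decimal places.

2.0341

Sxx = Σx² − (Σx)²/n = 11029.17 − 8944.53125 = 2084.63875
Sxy = Σxy − (Σx)(Σy)/n = 3711.75 − 3113.03125 = 598.71875
b = Sxy/Sxx = 598.71875/2084.63875 = 0.287205
a = ȳ − b·x̄ = 11.6375 − 0.287205·33.4375 = 2.034082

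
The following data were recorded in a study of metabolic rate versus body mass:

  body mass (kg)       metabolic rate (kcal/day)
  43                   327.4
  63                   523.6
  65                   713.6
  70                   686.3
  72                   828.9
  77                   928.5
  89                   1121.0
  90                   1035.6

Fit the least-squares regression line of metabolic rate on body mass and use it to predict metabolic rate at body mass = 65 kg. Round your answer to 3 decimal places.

667.086

n = 8, Σx = 569, Σy = 6164.9, Σxy = 465638.3, Σx² = 42077
Sxx = Σx² − (Σx)²/n = 42077 − 40470.125 = 1606.875
Sxy = Σxy − (Σx)(Σy)/n = 465638.3 − 438478.5125 = 27159.7875
b = Sxy/Sxx = 27159.7875/1606.875 = 16.902240
a = ȳ − b·x̄ = 770.6125 − 16.902240·71.125 = -431.559347
ŷ(65) = a + b·65 = -431.559347 + 16.902240·65 = 667.086278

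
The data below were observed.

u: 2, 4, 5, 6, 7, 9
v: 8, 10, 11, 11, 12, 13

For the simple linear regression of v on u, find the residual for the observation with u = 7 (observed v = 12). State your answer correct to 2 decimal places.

0.12

n = 6, Σx = 33, Σy = 65, Σxy = 378, Σx² = 211
Sxx = Σx² − (Σx)²/n = 211 − 181.5 = 29.5
Sxy = Σxy − (Σx)(Σy)/n = 378 − 357.5 = 20.5
b = Sxy/Sxx = 20.5/29.5 = 0.694915
a = ȳ − b·x̄ = 10.833333 − 0.694915·5.5 = 7.011299
ŷ(7) = 7.011299 + 0.694915·7 = 11.875706
residual = y − ŷ = 12 − 11.875706 = 0.124294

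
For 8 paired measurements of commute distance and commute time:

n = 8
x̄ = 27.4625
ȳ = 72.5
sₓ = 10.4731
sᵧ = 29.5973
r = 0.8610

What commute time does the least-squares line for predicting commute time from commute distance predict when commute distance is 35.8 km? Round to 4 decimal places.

b = r · sᵧ/sₓ = 0.861 · 29.5973/10.4731 = 2.433212
a = ȳ − b·x̄ = 72.5 − 2.433212·27.4625 = 5.677908
ŷ(35.8) = a + b·35.8 = 5.677908 + 2.433212·35.8 = 92.786907

92.7869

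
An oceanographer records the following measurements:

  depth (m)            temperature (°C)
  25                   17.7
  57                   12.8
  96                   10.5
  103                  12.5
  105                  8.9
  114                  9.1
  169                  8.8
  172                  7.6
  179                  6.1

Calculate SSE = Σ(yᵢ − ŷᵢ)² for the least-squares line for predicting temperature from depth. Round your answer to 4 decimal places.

n = 9, Σx = 1020, Σy = 94, Σxy = 9325.8, Σx² = 137906, Σy² = 1078.06
Sxx = Σx² − (Σx)²/n = 137906 − 115600 = 22306
Sxy = Σxy − (Σx)(Σy)/n = 9325.8 − 10653.333333 = -1327.533333
Syy = Σy² − (Σy)²/n = 1078.06 − 981.777778 = 96.282222
b = Sxy/Sxx = -1327.533333/22306 = -0.059515
SSE = Syy − b·Sxy = 96.282222 − (-0.059515)·(-1327.533333) = 17.274567

17.2746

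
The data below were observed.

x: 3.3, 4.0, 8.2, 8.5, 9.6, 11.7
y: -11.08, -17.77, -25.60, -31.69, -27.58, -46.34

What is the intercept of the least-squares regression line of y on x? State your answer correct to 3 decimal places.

n = 6, Σx = 45.3, Σy = -160.06, Σxy = -1393.875, Σx² = 395.43
Sxx = Σx² − (Σx)²/n = 395.43 − 342.015 = 53.415
Sxy = Σxy − (Σx)(Σy)/n = -1393.875 − (-1208.453) = -185.422
b = Sxy/Sxx = -185.422/53.415 = -3.471347
a = ȳ − b·x̄ = -26.676667 − (-3.471347)·7.55 = -0.467997

-0.468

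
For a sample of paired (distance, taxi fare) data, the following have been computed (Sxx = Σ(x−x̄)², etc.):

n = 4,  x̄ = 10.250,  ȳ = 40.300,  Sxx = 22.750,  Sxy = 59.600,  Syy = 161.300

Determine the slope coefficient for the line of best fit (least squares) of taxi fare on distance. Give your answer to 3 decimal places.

2.620

b = Sxy/Sxx = 59.6/22.75 = 2.619780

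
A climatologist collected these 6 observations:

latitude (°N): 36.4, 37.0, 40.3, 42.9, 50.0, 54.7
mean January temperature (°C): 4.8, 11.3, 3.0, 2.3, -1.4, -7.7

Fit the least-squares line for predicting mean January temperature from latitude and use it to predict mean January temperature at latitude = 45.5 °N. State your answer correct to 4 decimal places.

0.5064

n = 6, Σx = 261.3, Σy = 12.3, Σxy = 321.2, Σx² = 11650.55
Sxx = Σx² − (Σx)²/n = 11650.55 − 11379.615 = 270.935
Sxy = Σxy − (Σx)(Σy)/n = 321.2 − 535.665 = -214.465
b = Sxy/Sxx = -214.465/270.935 = -0.791574
a = ȳ − b·x̄ = 2.05 − (-0.791574)·43.55 = 36.523031
ŷ(45.5) = a + b·45.5 = 36.523031 + (-0.791574)·45.5 = 0.506431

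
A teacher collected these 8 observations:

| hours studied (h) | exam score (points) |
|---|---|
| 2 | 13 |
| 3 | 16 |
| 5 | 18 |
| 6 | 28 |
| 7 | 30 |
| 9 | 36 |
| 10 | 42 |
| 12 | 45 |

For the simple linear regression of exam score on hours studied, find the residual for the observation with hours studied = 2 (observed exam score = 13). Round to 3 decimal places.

n = 8, Σx = 54, Σy = 228, Σxy = 1826, Σx² = 448
Sxx = Σx² − (Σx)²/n = 448 − 364.5 = 83.5
Sxy = Σxy − (Σx)(Σy)/n = 1826 − 1539 = 287
b = Sxy/Sxx = 287/83.5 = 3.437126
a = ȳ − b·x̄ = 28.5 − 3.437126·6.75 = 5.299401
ŷ(2) = 5.299401 + 3.437126·2 = 12.173653
residual = y − ŷ = 13 − 12.173653 = 0.826347

0.826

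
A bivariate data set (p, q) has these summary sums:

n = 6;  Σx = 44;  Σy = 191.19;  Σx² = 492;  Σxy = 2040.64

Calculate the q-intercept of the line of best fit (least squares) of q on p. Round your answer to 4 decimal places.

Sxx = Σx² − (Σx)²/n = 492 − 322.666667 = 169.333333
Sxy = Σxy − (Σx)(Σy)/n = 2040.64 − 1402.06 = 638.58
b = Sxy/Sxx = 638.58/169.333333 = 3.771142
a = ȳ − b·x̄ = 31.865 − 3.771142·7.333333 = 4.209961

4.2100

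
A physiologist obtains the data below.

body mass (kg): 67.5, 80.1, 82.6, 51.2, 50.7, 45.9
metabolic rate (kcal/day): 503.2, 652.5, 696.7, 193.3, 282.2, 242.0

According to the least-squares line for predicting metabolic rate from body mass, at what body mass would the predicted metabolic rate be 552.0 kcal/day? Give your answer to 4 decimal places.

72.2094

n = 6, Σx = 378, Σy = 2569.9, Σxy = 179090.97, Σx² = 25093.76
Sxx = Σx² − (Σx)²/n = 25093.76 − 23814 = 1279.76
Sxy = Σxy − (Σx)(Σy)/n = 179090.97 − 161903.7 = 17187.27
b = Sxy/Sxx = 17187.27/1279.76 = 13.430073
a = ȳ − b·x̄ = 428.316667 − 13.430073·63 = -417.777921
Set a + b·x = 552.0: x = (552.0 − (-417.777921)) / 13.430073 = 72.209431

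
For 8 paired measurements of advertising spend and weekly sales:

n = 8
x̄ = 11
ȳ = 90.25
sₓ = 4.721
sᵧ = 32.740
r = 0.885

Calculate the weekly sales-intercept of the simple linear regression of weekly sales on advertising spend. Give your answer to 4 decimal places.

22.7381

b = r · sᵧ/sₓ = 0.885 · 32.74/4.721 = 6.137450
a = ȳ − b·x̄ = 90.25 − 6.137450·11 = 22.738053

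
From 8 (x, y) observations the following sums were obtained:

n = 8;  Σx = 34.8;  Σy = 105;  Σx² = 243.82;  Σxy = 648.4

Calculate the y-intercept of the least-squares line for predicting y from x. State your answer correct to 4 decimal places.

4.1064

Sxx = Σx² − (Σx)²/n = 243.82 − 151.38 = 92.44
Sxy = Σxy − (Σx)(Σy)/n = 648.4 − 456.75 = 191.65
b = Sxy/Sxx = 191.65/92.44 = 2.073237
a = ȳ − b·x̄ = 13.125 − 2.073237·4.35 = 4.106420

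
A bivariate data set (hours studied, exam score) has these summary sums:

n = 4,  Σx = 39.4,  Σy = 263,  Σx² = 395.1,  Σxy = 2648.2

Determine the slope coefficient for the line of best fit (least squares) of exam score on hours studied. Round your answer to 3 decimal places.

8.224

Sxx = Σx² − (Σx)²/n = 395.1 − 388.09 = 7.01
Sxy = Σxy − (Σx)(Σy)/n = 2648.2 − 2590.55 = 57.65
b = Sxy/Sxx = 57.65/7.01 = 8.223966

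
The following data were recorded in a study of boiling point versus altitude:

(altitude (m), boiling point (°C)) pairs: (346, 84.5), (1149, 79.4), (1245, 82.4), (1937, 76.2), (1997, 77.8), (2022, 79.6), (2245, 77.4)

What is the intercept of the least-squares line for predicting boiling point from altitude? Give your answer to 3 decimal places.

85.466

n = 7, Σx = 10941, Σy = 557.3, Σxy = 860735.8, Σx² = 19858429
Sxx = Σx² − (Σx)²/n = 19858429 − 17100783 = 2757646
Sxy = Σxy − (Σx)(Σy)/n = 860735.8 − 871059.9 = -10324.1
b = Sxy/Sxx = -10324.1/2757646 = -0.003744
a = ȳ − b·x̄ = 79.614286 − (-0.003744)·1563 = 85.465859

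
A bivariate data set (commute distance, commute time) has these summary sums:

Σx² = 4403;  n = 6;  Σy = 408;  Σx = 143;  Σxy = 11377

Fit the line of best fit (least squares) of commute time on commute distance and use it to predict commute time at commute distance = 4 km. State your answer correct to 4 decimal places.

Sxx = Σx² − (Σx)²/n = 4403 − 3408.166667 = 994.833333
Sxy = Σxy − (Σx)(Σy)/n = 11377 − 9724 = 1653
b = Sxy/Sxx = 1653/994.833333 = 1.661585
a = ȳ − b·x̄ = 68 − 1.661585·23.833333 = 28.398894
ŷ(4) = a + b·4 = 28.398894 + 1.661585·4 = 35.045234

35.0452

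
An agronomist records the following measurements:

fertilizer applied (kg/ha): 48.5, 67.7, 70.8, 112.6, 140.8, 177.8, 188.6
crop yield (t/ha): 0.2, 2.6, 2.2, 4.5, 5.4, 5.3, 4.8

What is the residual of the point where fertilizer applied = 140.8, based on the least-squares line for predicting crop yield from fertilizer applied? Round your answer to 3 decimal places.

1.041

n = 7, Σx = 806.8, Σy = 25, Σxy = 3456.12, Σx² = 111634.38
Sxx = Σx² − (Σx)²/n = 111634.38 − 92989.462857 = 18644.917143
Sxy = Σxy − (Σx)(Σy)/n = 3456.12 − 2881.428571 = 574.691429
b = Sxy/Sxx = 574.691429/18644.917143 = 0.030823
a = ȳ − b·x̄ = 3.571429 − 0.030823·115.257143 = 0.018863
ŷ(140.8) = 0.018863 + 0.030823·140.8 = 4.358735
residual = y − ŷ = 5.4 − 4.358735 = 1.041265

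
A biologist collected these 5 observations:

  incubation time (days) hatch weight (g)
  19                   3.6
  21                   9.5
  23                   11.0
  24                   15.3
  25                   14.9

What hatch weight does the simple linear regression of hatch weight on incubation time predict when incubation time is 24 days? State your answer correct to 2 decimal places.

13.91

n = 5, Σx = 112, Σy = 54.3, Σxy = 1260.6, Σx² = 2532
Sxx = Σx² − (Σx)²/n = 2532 − 2508.8 = 23.2
Sxy = Σxy − (Σx)(Σy)/n = 1260.6 − 1216.32 = 44.28
b = Sxy/Sxx = 44.28/23.2 = 1.908621
a = ȳ − b·x̄ = 10.86 − 1.908621·22.4 = -31.893103
ŷ(24) = a + b·24 = -31.893103 + 1.908621·24 = 13.913793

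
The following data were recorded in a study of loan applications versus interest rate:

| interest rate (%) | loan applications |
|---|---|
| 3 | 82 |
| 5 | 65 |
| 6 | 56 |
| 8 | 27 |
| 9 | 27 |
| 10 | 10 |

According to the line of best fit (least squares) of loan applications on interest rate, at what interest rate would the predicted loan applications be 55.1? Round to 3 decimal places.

n = 6, Σx = 41, Σy = 267, Σxy = 1466, Σx² = 315
Sxx = Σx² − (Σx)²/n = 315 − 280.166667 = 34.833333
Sxy = Σxy − (Σx)(Σy)/n = 1466 − 1824.5 = -358.5
b = Sxy/Sxx = -358.5/34.833333 = -10.291866
a = ȳ − b·x̄ = 44.5 − (-10.291866)·6.833333 = 114.827751
Set a + b·x = 55.1: x = (55.1 − 114.827751) / (-10.291866) = 5.803394

5.803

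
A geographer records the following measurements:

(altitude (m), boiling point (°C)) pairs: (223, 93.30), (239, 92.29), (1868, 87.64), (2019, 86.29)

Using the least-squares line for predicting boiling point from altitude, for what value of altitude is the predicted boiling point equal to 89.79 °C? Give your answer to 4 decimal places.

1113.5012

n = 4, Σx = 4349, Σy = 359.52, Σxy = 380794.24, Σx² = 7672635
Sxx = Σx² − (Σx)²/n = 7672635 − 4728450.25 = 2944184.75
Sxy = Σxy − (Σx)(Σy)/n = 380794.24 − 390888.12 = -10093.88
b = Sxy/Sxx = -10093.88/2944184.75 = -0.003428
a = ȳ − b·x̄ = 89.88 − (-0.003428)·1087.25 = 93.607542
Set a + b·x = 89.79: x = (89.79 − 93.607542) / (-0.003428) = 1113.501216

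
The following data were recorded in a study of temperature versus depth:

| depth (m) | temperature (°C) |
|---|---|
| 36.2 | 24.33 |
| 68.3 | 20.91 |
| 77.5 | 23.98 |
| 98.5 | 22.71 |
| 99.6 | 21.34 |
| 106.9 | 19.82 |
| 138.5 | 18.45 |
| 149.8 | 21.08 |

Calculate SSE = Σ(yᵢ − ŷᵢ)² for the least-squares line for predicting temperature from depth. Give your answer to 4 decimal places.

14.0664

n = 8, Σx = 775.3, Σy = 172.62, Σxy = 16361.615, Σx² = 84653.89, Σy² = 3752.9584
Sxx = Σx² − (Σx)²/n = 84653.89 − 75136.26125 = 9517.62875
Sxy = Σxy − (Σx)(Σy)/n = 16361.615 − 16729.03575 = -367.42075
Syy = Σy² − (Σy)²/n = 3752.9584 − 3724.70805 = 28.25035
b = Sxy/Sxx = -367.42075/9517.62875 = -0.038604
SSE = Syy − b·Sxy = 28.25035 − (-0.038604)·(-367.42075) = 14.066354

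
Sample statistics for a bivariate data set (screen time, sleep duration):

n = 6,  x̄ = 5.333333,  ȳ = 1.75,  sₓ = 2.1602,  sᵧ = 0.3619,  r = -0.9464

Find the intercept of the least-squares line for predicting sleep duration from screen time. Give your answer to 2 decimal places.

2.60

b = r · sᵧ/sₓ = -0.9464 · 0.3619/2.1602 = -0.158551
a = ȳ − b·x̄ = 1.75 − (-0.158551)·5.333333 = 2.595606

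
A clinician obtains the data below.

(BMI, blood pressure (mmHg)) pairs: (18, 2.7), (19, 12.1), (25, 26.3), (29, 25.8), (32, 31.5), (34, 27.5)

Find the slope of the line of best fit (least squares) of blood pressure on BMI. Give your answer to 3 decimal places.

n = 6, Σx = 157, Σy = 125.9, Σxy = 3627.2, Σx² = 4331
Sxx = Σx² − (Σx)²/n = 4331 − 4108.166667 = 222.833333
Sxy = Σxy − (Σx)(Σy)/n = 3627.2 − 3294.383333 = 332.816667
b = Sxy/Sxx = 332.816667/222.833333 = 1.493568

1.494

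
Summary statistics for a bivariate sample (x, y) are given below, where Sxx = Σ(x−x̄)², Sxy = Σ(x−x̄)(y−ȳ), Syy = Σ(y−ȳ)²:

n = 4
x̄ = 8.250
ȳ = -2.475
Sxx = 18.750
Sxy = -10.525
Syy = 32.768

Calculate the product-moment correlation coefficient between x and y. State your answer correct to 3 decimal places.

-0.425

r = Sxy/√(Sxx·Syy) = -10.525/√(614.4) = -10.525/24.787093 = -0.424616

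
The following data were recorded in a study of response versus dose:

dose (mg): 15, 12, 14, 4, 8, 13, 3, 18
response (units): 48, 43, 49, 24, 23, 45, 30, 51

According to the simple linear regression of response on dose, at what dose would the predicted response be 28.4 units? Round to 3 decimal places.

5.367

n = 8, Σx = 87, Σy = 313, Σxy = 3795, Σx² = 1147
Sxx = Σx² − (Σx)²/n = 1147 − 946.125 = 200.875
Sxy = Σxy − (Σx)(Σy)/n = 3795 − 3403.875 = 391.125
b = Sxy/Sxx = 391.125/200.875 = 1.947106
a = ȳ − b·x̄ = 39.125 − 1.947106·10.875 = 17.950218
Set a + b·x = 28.4: x = (28.4 − 17.950218) / 1.947106 = 5.366826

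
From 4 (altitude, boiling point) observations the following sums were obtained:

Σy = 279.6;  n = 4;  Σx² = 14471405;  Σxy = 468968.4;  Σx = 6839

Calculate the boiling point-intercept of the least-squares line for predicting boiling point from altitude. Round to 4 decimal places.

Sxx = Σx² − (Σx)²/n = 14471405 − 11692980.25 = 2778424.75
Sxy = Σxy − (Σx)(Σy)/n = 468968.4 − 478046.1 = -9077.7
b = Sxy/Sxx = -9077.7/2778424.75 = -0.003267
a = ȳ − b·x̄ = 69.9 − (-0.003267)·1709.75 = 75.486114

75.4861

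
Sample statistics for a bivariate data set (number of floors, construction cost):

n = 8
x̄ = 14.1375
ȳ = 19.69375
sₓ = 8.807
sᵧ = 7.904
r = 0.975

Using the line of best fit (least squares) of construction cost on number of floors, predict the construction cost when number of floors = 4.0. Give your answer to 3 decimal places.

b = r · sᵧ/sₓ = 0.975 · 7.904/8.807 = 0.875031
a = ȳ − b·x̄ = 19.69375 − 0.875031·14.1375 = 7.322996
ŷ(4.0) = a + b·4.0 = 7.322996 + 0.875031·4 = 10.823121

10.823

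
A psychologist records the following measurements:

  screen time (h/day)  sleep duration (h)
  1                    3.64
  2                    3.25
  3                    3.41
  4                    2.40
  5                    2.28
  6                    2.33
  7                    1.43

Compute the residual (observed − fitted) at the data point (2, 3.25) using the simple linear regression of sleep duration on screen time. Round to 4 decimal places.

n = 7, Σx = 28, Σy = 18.74, Σxy = 65.36, Σx² = 140
Sxx = Σx² − (Σx)²/n = 140 − 112 = 28
Sxy = Σxy − (Σx)(Σy)/n = 65.36 − 74.96 = -9.6
b = Sxy/Sxx = -9.6/28 = -0.342857
a = ȳ − b·x̄ = 2.677143 − (-0.342857)·4 = 4.048571
ŷ(2) = 4.048571 + (-0.342857)·2 = 3.362857
residual = y − ŷ = 3.25 − 3.362857 = -0.112857

-0.1129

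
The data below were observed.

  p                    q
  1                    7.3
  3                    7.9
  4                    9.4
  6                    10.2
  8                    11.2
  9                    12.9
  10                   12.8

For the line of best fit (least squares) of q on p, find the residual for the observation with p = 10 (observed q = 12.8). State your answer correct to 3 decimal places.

n = 7, Σx = 41, Σy = 71.7, Σxy = 463.5, Σx² = 307
Sxx = Σx² − (Σx)²/n = 307 − 240.142857 = 66.857143
Sxy = Σxy − (Σx)(Σy)/n = 463.5 − 419.957143 = 43.542857
b = Sxy/Sxx = 43.542857/66.857143 = 0.651282
a = ȳ − b·x̄ = 10.242857 − 0.651282·5.857143 = 6.428205
ŷ(10) = 6.428205 + 0.651282·10 = 12.941026
residual = y − ŷ = 12.8 − 12.941026 = -0.141026

-0.141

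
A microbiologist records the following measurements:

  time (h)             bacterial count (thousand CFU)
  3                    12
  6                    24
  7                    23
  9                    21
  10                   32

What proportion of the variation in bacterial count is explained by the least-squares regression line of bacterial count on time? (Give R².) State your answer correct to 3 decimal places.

0.708

n = 5, Σx = 35, Σy = 112, Σxy = 850, Σx² = 275, Σy² = 2714
Sxx = Σx² − (Σx)²/n = 275 − 245 = 30
Sxy = Σxy − (Σx)(Σy)/n = 850 − 784 = 66
Syy = Σy² − (Σy)²/n = 2714 − 2508.8 = 205.2
R² = Sxy²/(Sxx·Syy) = (66)²/(30·205.2) = 0.707602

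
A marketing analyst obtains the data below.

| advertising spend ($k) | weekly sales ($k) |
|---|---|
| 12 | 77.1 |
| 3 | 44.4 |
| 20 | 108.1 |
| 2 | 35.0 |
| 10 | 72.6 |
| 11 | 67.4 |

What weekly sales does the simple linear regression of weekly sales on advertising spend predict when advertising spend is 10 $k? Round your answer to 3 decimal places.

n = 6, Σx = 58, Σy = 404.6, Σxy = 4757.8, Σx² = 778
Sxx = Σx² − (Σx)²/n = 778 − 560.666667 = 217.333333
Sxy = Σxy − (Σx)(Σy)/n = 4757.8 − 3911.133333 = 846.666667
b = Sxy/Sxx = 846.666667/217.333333 = 3.895706
a = ȳ − b·x̄ = 67.433333 − 3.895706·9.666667 = 29.774847
ŷ(10) = a + b·10 = 29.774847 + 3.895706·10 = 68.731902

68.732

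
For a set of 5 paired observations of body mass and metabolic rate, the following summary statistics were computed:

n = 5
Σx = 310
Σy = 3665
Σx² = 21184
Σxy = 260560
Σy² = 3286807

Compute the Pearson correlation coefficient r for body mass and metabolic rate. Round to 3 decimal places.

0.971

Sxx = Σx² − (Σx)²/n = 21184 − 19220 = 1964
Sxy = Σxy − (Σx)(Σy)/n = 260560 − 227230 = 33330
Syy = Σy² − (Σy)²/n = 3286807 − 2686445 = 600362
r = Sxy/√(Sxx·Syy) = 33330/√(1179110968) = 33330/34338.185275 = 0.970640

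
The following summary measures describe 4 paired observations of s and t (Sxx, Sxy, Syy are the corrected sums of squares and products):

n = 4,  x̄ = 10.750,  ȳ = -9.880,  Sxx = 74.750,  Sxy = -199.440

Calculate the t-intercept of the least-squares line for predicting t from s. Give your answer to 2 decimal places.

18.80

b = Sxy/Sxx = -199.44/74.75 = -2.668094
a = ȳ − b·x̄ = -9.88 − (-2.668094)·10.75 = 18.802007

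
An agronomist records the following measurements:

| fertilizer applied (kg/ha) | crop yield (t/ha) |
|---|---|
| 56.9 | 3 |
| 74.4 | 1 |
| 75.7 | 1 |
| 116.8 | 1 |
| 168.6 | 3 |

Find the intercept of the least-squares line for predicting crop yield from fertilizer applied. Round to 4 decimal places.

n = 5, Σx = 492.4, Σy = 9, Σxy = 943.4, Σx² = 56571.66
Sxx = Σx² − (Σx)²/n = 56571.66 − 48491.552 = 8080.108
Sxy = Σxy − (Σx)(Σy)/n = 943.4 − 886.32 = 57.08
b = Sxy/Sxx = 57.08/8080.108 = 0.007064
a = ȳ − b·x̄ = 1.8 − 0.007064·98.48 = 1.104311

1.1043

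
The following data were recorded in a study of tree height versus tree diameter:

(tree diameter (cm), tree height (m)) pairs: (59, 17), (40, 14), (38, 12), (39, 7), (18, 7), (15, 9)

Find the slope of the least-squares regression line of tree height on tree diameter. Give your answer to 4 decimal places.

n = 6, Σx = 209, Σy = 66, Σxy = 2553, Σx² = 8595
Sxx = Σx² − (Σx)²/n = 8595 − 7280.166667 = 1314.833333
Sxy = Σxy − (Σx)(Σy)/n = 2553 − 2299 = 254
b = Sxy/Sxx = 254/1314.833333 = 0.193180

0.1932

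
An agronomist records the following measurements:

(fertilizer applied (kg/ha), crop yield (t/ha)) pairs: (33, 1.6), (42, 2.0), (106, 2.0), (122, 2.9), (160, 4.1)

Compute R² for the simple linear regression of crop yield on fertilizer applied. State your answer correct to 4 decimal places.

0.7810

n = 5, Σx = 463, Σy = 12.6, Σxy = 1358.6, Σx² = 54573, Σy² = 35.78
Sxx = Σx² − (Σx)²/n = 54573 − 42873.8 = 11699.2
Sxy = Σxy − (Σx)(Σy)/n = 1358.6 − 1166.76 = 191.84
Syy = Σy² − (Σy)²/n = 35.78 − 31.752 = 4.028
R² = Sxy²/(Sxx·Syy) = (191.84)²/(11699.2·4.028) = 0.780967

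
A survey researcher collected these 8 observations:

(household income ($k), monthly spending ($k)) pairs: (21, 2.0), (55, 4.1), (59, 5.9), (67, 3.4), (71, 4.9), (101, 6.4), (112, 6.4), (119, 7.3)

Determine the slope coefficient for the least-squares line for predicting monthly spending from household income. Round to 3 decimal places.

n = 8, Σx = 605, Σy = 40.4, Σxy = 3423.2, Σx² = 53383
Sxx = Σx² − (Σx)²/n = 53383 − 45753.125 = 7629.875
Sxy = Σxy − (Σx)(Σy)/n = 3423.2 − 3055.25 = 367.95
b = Sxy/Sxx = 367.95/7629.875 = 0.048225

0.048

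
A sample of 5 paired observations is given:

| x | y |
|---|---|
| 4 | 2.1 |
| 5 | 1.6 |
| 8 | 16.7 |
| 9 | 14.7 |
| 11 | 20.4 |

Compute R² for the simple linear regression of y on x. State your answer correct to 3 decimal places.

n = 5, Σx = 37, Σy = 55.5, Σxy = 506.7, Σx² = 307, Σy² = 918.11
Sxx = Σx² − (Σx)²/n = 307 − 273.8 = 33.2
Sxy = Σxy − (Σx)(Σy)/n = 506.7 − 410.7 = 96
Syy = Σy² − (Σy)²/n = 918.11 − 616.05 = 302.06
R² = Sxy²/(Sxx·Syy) = (96)²/(33.2·302.06) = 0.918991

0.919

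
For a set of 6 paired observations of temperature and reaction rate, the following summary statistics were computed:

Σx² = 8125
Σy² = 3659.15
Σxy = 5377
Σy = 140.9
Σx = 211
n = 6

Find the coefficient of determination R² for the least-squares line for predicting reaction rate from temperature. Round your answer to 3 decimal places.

Sxx = Σx² − (Σx)²/n = 8125 − 7420.166667 = 704.833333
Sxy = Σxy − (Σx)(Σy)/n = 5377 − 4954.983333 = 422.016667
Syy = Σy² − (Σy)²/n = 3659.15 − 3308.801667 = 350.348333
R² = Sxy²/(Sxx·Syy) = (422.016667)²/(704.833333·350.348333) = 0.721228

0.721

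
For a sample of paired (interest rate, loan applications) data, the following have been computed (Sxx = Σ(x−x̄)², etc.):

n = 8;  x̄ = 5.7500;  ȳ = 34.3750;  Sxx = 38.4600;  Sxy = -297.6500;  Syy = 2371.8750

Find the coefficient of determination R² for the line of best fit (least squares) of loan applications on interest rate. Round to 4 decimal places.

R² = Sxy²/(Sxx·Syy) = (-297.65)²/(38.46·2371.875) = 0.971205

0.9712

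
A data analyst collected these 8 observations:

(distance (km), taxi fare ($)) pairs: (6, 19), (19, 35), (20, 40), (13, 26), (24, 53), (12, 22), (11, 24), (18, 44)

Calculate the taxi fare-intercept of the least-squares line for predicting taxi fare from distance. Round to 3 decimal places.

3.046

n = 8, Σx = 123, Σy = 263, Σxy = 4509, Σx² = 2131
Sxx = Σx² − (Σx)²/n = 2131 − 1891.125 = 239.875
Sxy = Σxy − (Σx)(Σy)/n = 4509 − 4043.625 = 465.375
b = Sxy/Sxx = 465.375/239.875 = 1.940073
a = ȳ − b·x̄ = 32.875 − 1.940073·15.375 = 3.046378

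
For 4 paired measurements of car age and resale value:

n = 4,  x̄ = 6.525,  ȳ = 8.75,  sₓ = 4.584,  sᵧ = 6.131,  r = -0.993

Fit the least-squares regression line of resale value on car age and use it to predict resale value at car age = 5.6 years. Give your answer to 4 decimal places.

9.9785

b = r · sᵧ/sₓ = -0.993 · 6.131/4.584 = -1.328116
a = ȳ − b·x̄ = 8.75 − (-1.328116)·6.525 = 17.415956
ŷ(5.6) = a + b·5.6 = 17.415956 + (-1.328116)·5.6 = 9.978507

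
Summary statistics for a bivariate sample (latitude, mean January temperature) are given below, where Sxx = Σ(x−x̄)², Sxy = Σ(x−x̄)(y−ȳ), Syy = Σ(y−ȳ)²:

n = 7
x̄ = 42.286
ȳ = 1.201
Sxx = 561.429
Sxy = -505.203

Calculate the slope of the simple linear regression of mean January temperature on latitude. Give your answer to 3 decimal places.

b = Sxy/Sxx = -505.203/561.429 = -0.899852

-0.900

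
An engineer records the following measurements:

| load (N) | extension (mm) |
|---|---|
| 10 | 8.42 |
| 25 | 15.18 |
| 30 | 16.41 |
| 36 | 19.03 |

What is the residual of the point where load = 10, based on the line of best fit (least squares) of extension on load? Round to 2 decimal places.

n = 4, Σx = 101, Σy = 59.04, Σxy = 1641.08, Σx² = 2921
Sxx = Σx² − (Σx)²/n = 2921 − 2550.25 = 370.75
Sxy = Σxy − (Σx)(Σy)/n = 1641.08 − 1490.76 = 150.32
b = Sxy/Sxx = 150.32/370.75 = 0.405448
a = ȳ − b·x̄ = 14.76 − 0.405448·25.25 = 4.522428
ŷ(10) = 4.522428 + 0.405448·10 = 8.576912
residual = y − ŷ = 8.42 − 8.576912 = -0.156912

-0.16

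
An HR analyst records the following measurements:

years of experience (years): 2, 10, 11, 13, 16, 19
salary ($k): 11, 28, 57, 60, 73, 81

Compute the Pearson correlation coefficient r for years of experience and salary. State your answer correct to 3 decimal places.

0.950

n = 6, Σx = 71, Σy = 310, Σxy = 4416, Σx² = 1011, Σy² = 19644
Sxx = Σx² − (Σx)²/n = 1011 − 840.166667 = 170.833333
Sxy = Σxy − (Σx)(Σy)/n = 4416 − 3668.333333 = 747.666667
Syy = Σy² − (Σy)²/n = 19644 − 16016.666667 = 3627.333333
r = Sxy/√(Sxx·Syy) = 747.666667/√(619669.444444) = 747.666667/787.190856 = 0.949791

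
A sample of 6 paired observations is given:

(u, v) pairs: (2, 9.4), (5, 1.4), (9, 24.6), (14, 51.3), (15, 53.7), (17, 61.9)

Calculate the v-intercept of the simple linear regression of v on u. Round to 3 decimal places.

n = 6, Σx = 62, Σy = 202.3, Σxy = 2823.2, Σx² = 820
Sxx = Σx² − (Σx)²/n = 820 − 640.666667 = 179.333333
Sxy = Σxy − (Σx)(Σy)/n = 2823.2 − 2090.433333 = 732.766667
b = Sxy/Sxx = 732.766667/179.333333 = 4.086059
a = ȳ − b·x̄ = 33.716667 − 4.086059·10.333333 = -8.505948

-8.506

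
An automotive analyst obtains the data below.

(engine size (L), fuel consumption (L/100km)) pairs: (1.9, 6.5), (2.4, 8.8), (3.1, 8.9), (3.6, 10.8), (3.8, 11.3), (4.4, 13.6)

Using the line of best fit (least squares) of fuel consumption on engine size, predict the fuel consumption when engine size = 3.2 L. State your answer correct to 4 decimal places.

9.9833

n = 6, Σx = 19.2, Σy = 59.9, Σxy = 202.72, Σx² = 65.74
Sxx = Σx² − (Σx)²/n = 65.74 − 61.44 = 4.3
Sxy = Σxy − (Σx)(Σy)/n = 202.72 − 191.68 = 11.04
b = Sxy/Sxx = 11.04/4.3 = 2.567442
a = ȳ − b·x̄ = 9.983333 − 2.567442·3.2 = 1.767519
ŷ(3.2) = a + b·3.2 = 1.767519 + 2.567442·3.2 = 9.983333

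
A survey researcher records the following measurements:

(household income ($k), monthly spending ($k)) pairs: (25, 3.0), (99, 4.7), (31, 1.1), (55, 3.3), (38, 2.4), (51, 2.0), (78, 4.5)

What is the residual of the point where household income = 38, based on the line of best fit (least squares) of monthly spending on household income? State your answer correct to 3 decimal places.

n = 7, Σx = 377, Σy = 21, Σxy = 1300.1, Σx² = 24541
Sxx = Σx² − (Σx)²/n = 24541 − 20304.142857 = 4236.857143
Sxy = Σxy − (Σx)(Σy)/n = 1300.1 − 1131 = 169.1
b = Sxy/Sxx = 169.1/4236.857143 = 0.039912
a = ȳ − b·x̄ = 3 − 0.039912·53.857143 = 0.850472
ŷ(38) = 0.850472 + 0.039912·38 = 2.367115
residual = y − ŷ = 2.4 − 2.367115 = 0.032885

0.033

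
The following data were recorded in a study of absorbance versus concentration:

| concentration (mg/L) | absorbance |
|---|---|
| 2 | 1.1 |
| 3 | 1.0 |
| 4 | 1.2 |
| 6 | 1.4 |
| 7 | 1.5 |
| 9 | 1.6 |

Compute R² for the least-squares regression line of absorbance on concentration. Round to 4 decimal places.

0.9228

n = 6, Σx = 31, Σy = 7.8, Σxy = 43.3, Σx² = 195, Σy² = 10.42
Sxx = Σx² − (Σx)²/n = 195 − 160.166667 = 34.833333
Sxy = Σxy − (Σx)(Σy)/n = 43.3 − 40.3 = 3
Syy = Σy² − (Σy)²/n = 10.42 − 10.14 = 0.28
R² = Sxy²/(Sxx·Syy) = (3)²/(34.833333·0.28) = 0.922761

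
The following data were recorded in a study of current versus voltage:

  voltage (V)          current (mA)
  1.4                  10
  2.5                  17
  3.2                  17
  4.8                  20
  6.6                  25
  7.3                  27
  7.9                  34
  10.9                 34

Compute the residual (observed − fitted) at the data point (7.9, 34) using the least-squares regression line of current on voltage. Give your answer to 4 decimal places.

5.0199

n = 8, Σx = 44.6, Σy = 184, Σxy = 1208.2, Σx² = 319.56
Sxx = Σx² − (Σx)²/n = 319.56 − 248.645 = 70.915
Sxy = Σxy − (Σx)(Σy)/n = 1208.2 − 1025.8 = 182.4
b = Sxy/Sxx = 182.4/70.915 = 2.572093
a = ȳ − b·x̄ = 23 − 2.572093·5.575 = 8.660580
ŷ(7.9) = 8.660580 + 2.572093·7.9 = 28.980117
residual = y − ŷ = 34 − 28.980117 = 5.019883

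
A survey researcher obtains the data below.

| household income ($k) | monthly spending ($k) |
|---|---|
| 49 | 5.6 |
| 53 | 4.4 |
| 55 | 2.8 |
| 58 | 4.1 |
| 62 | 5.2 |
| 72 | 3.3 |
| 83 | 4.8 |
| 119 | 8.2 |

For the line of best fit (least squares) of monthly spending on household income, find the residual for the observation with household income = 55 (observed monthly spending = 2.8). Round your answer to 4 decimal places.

-1.2971

n = 8, Σx = 551, Σy = 38.4, Σxy = 2833.6, Σx² = 41677
Sxx = Σx² − (Σx)²/n = 41677 − 37950.125 = 3726.875
Sxy = Σxy − (Σx)(Σy)/n = 2833.6 − 2644.8 = 188.8
b = Sxy/Sxx = 188.8/3726.875 = 0.050659
a = ȳ − b·x̄ = 4.8 − 0.050659·68.875 = 1.310857
ŷ(55) = 1.310857 + 0.050659·55 = 4.097105
residual = y − ŷ = 2.8 − 4.097105 = -1.297105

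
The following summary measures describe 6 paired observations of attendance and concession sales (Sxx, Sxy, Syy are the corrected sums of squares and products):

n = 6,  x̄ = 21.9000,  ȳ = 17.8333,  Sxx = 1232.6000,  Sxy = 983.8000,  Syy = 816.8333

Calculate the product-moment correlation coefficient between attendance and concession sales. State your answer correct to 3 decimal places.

r = Sxy/√(Sxx·Syy) = 983.8/√(1006828.72558) = 983.8/1003.408554 = 0.980458

0.980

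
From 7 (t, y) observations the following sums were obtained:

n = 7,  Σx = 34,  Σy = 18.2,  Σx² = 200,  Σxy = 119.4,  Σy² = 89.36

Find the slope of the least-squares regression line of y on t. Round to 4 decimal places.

Sxx = Σx² − (Σx)²/n = 200 − 165.142857 = 34.857143
Sxy = Σxy − (Σx)(Σy)/n = 119.4 − 88.4 = 31
b = Sxy/Sxx = 31/34.857143 = 0.889344

0.8893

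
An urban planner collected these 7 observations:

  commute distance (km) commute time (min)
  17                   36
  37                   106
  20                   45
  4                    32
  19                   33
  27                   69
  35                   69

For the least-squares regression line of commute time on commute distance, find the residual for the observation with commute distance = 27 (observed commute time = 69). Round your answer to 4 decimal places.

n = 7, Σx = 159, Σy = 390, Σxy = 10467, Σx² = 4389
Sxx = Σx² − (Σx)²/n = 4389 − 3611.571429 = 777.428571
Sxy = Σxy − (Σx)(Σy)/n = 10467 − 8858.571429 = 1608.428571
b = Sxy/Sxx = 1608.428571/777.428571 = 2.068908
a = ȳ − b·x̄ = 55.714286 − 2.068908·22.714286 = 8.720507
ŷ(27) = 8.720507 + 2.068908·27 = 64.581036
residual = y − ŷ = 69 − 64.581036 = 4.418964

4.4190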